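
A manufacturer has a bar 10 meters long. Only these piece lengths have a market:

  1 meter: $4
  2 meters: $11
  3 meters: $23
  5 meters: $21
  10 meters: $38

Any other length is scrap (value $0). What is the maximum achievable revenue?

73

Build r[k] bottom-up: r[k] = max over allowed piece i of (p[i] + r[k−i]).
r[1] = 4
r[2] = max(4+4, 11+0) = 11
r[3] = max(4+11, 11+4, 23+0) = 23
r[4] = max(4+23, 11+11, 23+4) = 27
r[5] = max(4+27, 11+23, 23+11, 21+0) = 34
r[6] = max(4+34, 11+27, 23+23, 21+4) = 46
r[7] = max(4+46, 11+34, 23+27, 21+11) = 50
r[8] = max(4+50, 11+46, 23+34, 21+23) = 57
r[9] = max(4+57, 11+50, 23+46, 21+27) = 69
r[10] = max(4+69, 11+57, 23+50, 21+34, 38+0) = 73
One optimal cutting: 3 + 3 + 3 + 1 → $73.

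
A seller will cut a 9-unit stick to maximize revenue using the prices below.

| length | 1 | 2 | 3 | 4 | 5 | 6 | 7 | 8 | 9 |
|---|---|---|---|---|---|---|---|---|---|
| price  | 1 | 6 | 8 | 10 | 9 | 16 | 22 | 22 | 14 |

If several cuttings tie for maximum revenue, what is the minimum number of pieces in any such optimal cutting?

Consider every possible first cut. r[k] is the best of p[i]+r[k−i] over all sellable i≤k.
r[1] = 1
r[2] = max(1+1, 6+0) = 6
r[3] = max(1+6, 6+1, 8+0) = 8
r[4] = max(1+8, 6+6, 8+1, 10+0) = 12
r[5] = max(1+12, 6+8, 8+6, 10+1, 9+0) = 14
r[6] = max(1+14, 6+12, 8+8, 10+6, 9+1, 16+0) = 18
r[7] = max(1+18, 6+14, 8+12, …, 16+1, 22+0) = 22
r[8] = max(1+22, 6+18, 8+14, …, 22+1, 22+0) = 24
r[9] = max(1+24, 6+22, 8+18, …, 22+1, 14+0) = 28
Maximum revenue is €28.
Now minimize piece count subject to staying optimal: for each k, pieces[k] = 1 + min over i with p[i]+r[k−i]=r[k] of pieces[k−i].
pieces[6] = 3
pieces[7] = 1
pieces[8] = 4
pieces[9] = 2

2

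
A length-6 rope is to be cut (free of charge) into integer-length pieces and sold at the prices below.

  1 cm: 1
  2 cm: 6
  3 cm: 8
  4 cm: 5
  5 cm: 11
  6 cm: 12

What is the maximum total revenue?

Consider every possible first cut. best[k] is the best of p[i]+best[k−i] over all sellable i≤k.
best[1] = 1
best[2] = max(1+1, 6+0) = 6
best[3] = max(1+6, 6+1, 8+0) = 8
best[4] = max(1+8, 6+6, 8+1, 5+0) = 12
best[5] = max(1+12, 6+8, 8+6, 5+1, 11+0) = 14
best[6] = max(1+14, 6+12, 8+8, 5+6, 11+1, 12+0) = 18
One optimal cutting: 2 + 2 + 2 → 6 + 6 + 6 = 18.

18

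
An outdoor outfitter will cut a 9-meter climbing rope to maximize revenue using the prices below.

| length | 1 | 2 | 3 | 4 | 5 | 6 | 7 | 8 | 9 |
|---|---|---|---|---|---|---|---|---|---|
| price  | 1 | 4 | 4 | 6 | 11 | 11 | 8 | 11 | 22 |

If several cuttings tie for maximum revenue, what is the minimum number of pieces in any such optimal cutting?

1

Consider every possible first cut. r[k] is the best of p[i]+r[k−i] over all sellable i≤k.
r[1] = 1
r[2] = 4
r[3] = 5  (first piece 1, then r[2]=4)
r[4] = 8  (first piece 2, then r[2]=4)
r[5] = 11
r[6] = 12  (first piece 1, then r[5]=11)
r[7] = 15  (first piece 2, then r[5]=11)
r[8] = 16  (first piece 1, then r[7]=15)
r[9] = 22
Maximum revenue is €22.
Now minimize piece count subject to staying optimal: for each k, pieces[k] = 1 + min over i with p[i]+r[k−i]=r[k] of pieces[k−i].
pieces[6] = 2
pieces[7] = 2
pieces[8] = 3
pieces[9] = 1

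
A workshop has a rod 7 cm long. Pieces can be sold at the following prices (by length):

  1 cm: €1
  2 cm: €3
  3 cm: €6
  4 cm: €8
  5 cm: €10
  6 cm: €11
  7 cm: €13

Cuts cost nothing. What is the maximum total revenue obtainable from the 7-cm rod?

Consider every possible first cut. r[k] is the best of p[i]+r[k−i] over all sellable i≤k.
r[1] = 1
r[2] = max(1+1, 3+0) = 3
r[3] = max(1+3, 3+1, 6+0) = 6
r[4] = max(1+6, 3+3, 6+1, 8+0) = 8
r[5] = max(1+8, 3+6, 6+3, 8+1, 10+0) = 10
r[6] = max(1+10, 3+8, 6+6, 8+3, 10+1, 11+0) = 12
r[7] = max(1+12, 3+10, 6+8, …, 11+1, 13+0) = 14
One optimal cutting: 4 + 3 → €8 + €6 = €14.

14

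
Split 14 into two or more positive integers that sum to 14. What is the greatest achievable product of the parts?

162

Let prod[k] be the best product for length k (with at least one cut). For each first piece i, the rest contributes max(k−i, prod[k−i]).
Small cases: prod[2]=1, prod[3]=2, prod[4]=4, prod[5]=6, prod[6]=9.
prod[7] = 2·max(5,6) = 2·6 = 12
prod[8] = 2·max(6,9) = 2·9 = 18
prod[9] = 3·max(6,9) = 3·9 = 27
prod[10] = 2·max(8,18) = 2·18 = 36
prod[11] = 2·max(9,27) = 2·27 = 54
prod[12] = 3·max(9,27) = 3·27 = 81
prod[13] = 2·max(11,54) = 2·54 = 108
prod[14] = 2·max(12,81) = 2·81 = 162
One optimal split: 3 + 3 + 3 + 3 + 2; product 3·3·3·3·2 = 162.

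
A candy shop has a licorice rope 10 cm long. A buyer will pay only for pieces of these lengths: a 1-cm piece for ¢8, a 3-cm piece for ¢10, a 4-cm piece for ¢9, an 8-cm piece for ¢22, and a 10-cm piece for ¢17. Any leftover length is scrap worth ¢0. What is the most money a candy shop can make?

80

Let f[k] be the best obtainable value from length k. For each k, try every first piece i and keep the best of price[i] + f[k−i].
f[1] = 8
f[2] = 16  (first piece 1, then f[1]=8)
f[3] = 24  (first piece 1, then f[2]=16)
f[4] = 32  (first piece 1, then f[3]=24)
f[5] = 40  (first piece 1, then f[4]=32)
f[6] = 48  (first piece 1, then f[5]=40)
f[7] = 56  (first piece 1, then f[6]=48)
f[8] = 64  (first piece 1, then f[7]=56)
f[9] = 72  (first piece 1, then f[8]=64)
f[10] = 80  (first piece 1, then f[9]=72)
One optimal cutting: 1 + 1 + 1 + 1 + 1 + 1 + 1 + 1 + 1 + 1 → ¢80.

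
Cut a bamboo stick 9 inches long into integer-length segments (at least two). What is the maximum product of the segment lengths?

Let f[k] be the best product for length k (with at least one cut). For each first piece i, the rest contributes max(k−i, f[k−i]).
f[2] = 1·max(1,0) = 1·1 = 1
f[3] = max(1·2, 2·1) = 2
f[4] = max(1·3, 2·2, 3·1) = 4
f[5] = max(1·4, 2·3, 3·2, 4·1) = 6
f[6] = max(1·6, 2·4, 3·3, 4·2, 5·1) = 9
f[7] = max(1·9, 2·6, 3·4, 4·3, 5·2, 6·1) = 12
f[8] = max(1·12, 2·9, 3·6, …, 6·2, 7·1) = 18
f[9] = max(1·18, 2·12, 3·9, …, 7·2, 8·1) = 27
One optimal split: 3 + 3 + 3; product 3·3·3 = 27.

27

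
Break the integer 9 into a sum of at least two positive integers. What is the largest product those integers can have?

Let m[k] be the best product for length k (with at least one cut). For each first piece i, the rest contributes max(k−i, m[k−i]).
m[2] = 1×max(1,0) = 1×1 = 1
m[3] = max(1×2, 2×1) = 2
m[4] = max(1×3, 2×2, 3×1) = 4
m[5] = max(1×4, 2×3, 3×2, 4×1) = 6
m[6] = max(1×6, 2×4, 3×3, 4×2, 5×1) = 9
m[7] = max(1×9, 2×6, 3×4, 4×3, 5×2, 6×1) = 12
m[8] = max(1×12, 2×9, 3×6, …, 6×2, 7×1) = 18
m[9] = max(1×18, 2×12, 3×9, …, 7×2, 8×1) = 27
One optimal split: 3 + 3 + 3; product 3×3×3 = 27.

27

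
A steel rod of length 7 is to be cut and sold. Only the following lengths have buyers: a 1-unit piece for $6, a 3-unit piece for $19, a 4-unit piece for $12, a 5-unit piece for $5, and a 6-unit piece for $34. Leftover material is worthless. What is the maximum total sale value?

44

Let f[k] be the best obtainable value from length k. For each k, try every first piece i and keep the best of price[i] + f[k−i].
f[1] = 6
f[2] = 12  (first piece 1, then f[1]=6)
f[3] = max(6+12, 19+0) = 19
f[4] = max(6+19, 19+6, 12+0) = 25
f[5] = max(6+25, 19+12, 12+6, 5+0) = 31
f[6] = max(6+31, 19+19, 12+12, 5+6, 34+0) = 38
f[7] = max(6+38, 19+25, 12+19, 5+12, 34+6) = 44
One optimal cutting: 3 + 3 + 1 → $44.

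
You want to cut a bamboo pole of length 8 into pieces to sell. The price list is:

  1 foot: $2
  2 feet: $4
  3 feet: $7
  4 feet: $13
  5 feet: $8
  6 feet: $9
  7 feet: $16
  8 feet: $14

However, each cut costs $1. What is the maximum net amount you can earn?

25

Let net[k] be the best obtainable value from length k. For each k, try every first piece i and keep the best of price[i] + net[k−i] minus the 1 cut fee when i<k.
net[1] = 2
net[2] = max(2+2-1, 4+0) = 4
net[3] = max(2+4-1, 4+2-1, 7+0) = 7
net[4] = max(2+7-1, 4+4-1, 7+2-1, 13+0) = 13
net[5] = max(2+13-1, 4+7-1, 7+4-1, 13+2-1, 8+0) = 14
net[6] = max(2+14-1, 4+13-1, 7+7-1, 13+4-1, 8+2-1, 9+0) = 16
net[7] = max(2+16-1, 4+14-1, 7+13-1, …, 9+2-1, 16+0) = 19
net[8] = max(2+19-1, 4+16-1, 7+14-1, …, 16+2-1, 14+0) = 25
One optimal plan: pieces 4 + 4 (1 cut) → $26 − $1 = $25.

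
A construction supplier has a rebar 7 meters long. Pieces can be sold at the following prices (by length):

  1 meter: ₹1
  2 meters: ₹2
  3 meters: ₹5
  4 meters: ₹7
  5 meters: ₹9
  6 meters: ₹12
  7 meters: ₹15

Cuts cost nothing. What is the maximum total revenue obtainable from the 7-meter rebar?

Let R[k] be the best obtainable value from length k. For each k, try every first piece i and keep the best of price[i] + R[k−i].
R[1] = 1
R[2] = 2  (first piece 1, then R[1]=1)
R[3] = 5
R[4] = 7
R[5] = 9
R[6] = 12
R[7] = 15
Best is to sell the whole 7-meter piece uncut for ₹15.

15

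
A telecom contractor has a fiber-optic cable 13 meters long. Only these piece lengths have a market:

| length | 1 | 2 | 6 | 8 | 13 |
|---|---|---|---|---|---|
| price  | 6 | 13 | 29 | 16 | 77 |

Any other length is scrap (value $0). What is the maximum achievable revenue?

Let best[k] be the best obtainable value from length k. For each k, try every first piece i and keep the best of price[i] + best[k−i].
best[1] = 6
best[2] = max(6+6, 13+0) = 13
best[3] = max(6+13, 13+6) = 19
best[4] = max(6+19, 13+13) = 26
best[5] = max(6+26, 13+19) = 32
best[6] = max(6+32, 13+26, 29+0) = 39
best[7] = max(6+39, 13+32, 29+6) = 45
best[8] = max(6+45, 13+39, 29+13, 16+0) = 52
best[9] = max(6+52, 13+45, 29+19, 16+6) = 58
best[10] = max(6+58, 13+52, 29+26, 16+13) = 65
best[11] = max(6+65, 13+58, 29+32, 16+19) = 71
best[12] = max(6+71, 13+65, 29+39, 16+26) = 78
best[13] = max(6+78, 13+71, 29+45, 16+32, 77+0) = 84
One optimal cutting: 2 + 2 + 2 + 2 + 2 + 2 + 1 → $84.

84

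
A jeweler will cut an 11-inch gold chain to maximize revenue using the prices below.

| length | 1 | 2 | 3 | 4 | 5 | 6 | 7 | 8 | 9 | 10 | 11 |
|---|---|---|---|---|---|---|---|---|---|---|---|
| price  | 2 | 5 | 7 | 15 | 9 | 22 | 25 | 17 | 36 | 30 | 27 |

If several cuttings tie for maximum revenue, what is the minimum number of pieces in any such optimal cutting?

Let r[k] be the best obtainable value from length k. For each k, try every first piece i and keep the best of price[i] + r[k−i].
r[1] = 2
r[2] = max(2+2, 5+0) = 5
r[3] = max(2+5, 5+2, 7+0) = 7
r[4] = max(2+7, 5+5, 7+2, 15+0) = 15
r[5] = max(2+15, 5+7, 7+5, 15+2, 9+0) = 17
r[6] = max(2+17, 5+15, 7+7, 15+5, 9+2, 22+0) = 22
r[7] = max(2+22, 5+17, 7+15, …, 22+2, 25+0) = 25
r[8] = max(2+25, 5+22, 7+17, …, 25+2, 17+0) = 30
r[9] = max(2+30, 5+25, 7+22, …, 17+2, 36+0) = 36
r[10] = max(2+36, 5+30, 7+25, …, 36+2, 30+0) = 38
r[11] = max(2+38, 5+36, 7+30, …, 30+2, 27+0) = 41
Maximum revenue is $41.
Now minimize piece count subject to staying optimal: for each k, pieces[k] = 1 + min over i with p[i]+r[k−i]=r[k] of pieces[k−i].
pieces[8] = 2
pieces[9] = 1
pieces[10] = 2
pieces[11] = 2

2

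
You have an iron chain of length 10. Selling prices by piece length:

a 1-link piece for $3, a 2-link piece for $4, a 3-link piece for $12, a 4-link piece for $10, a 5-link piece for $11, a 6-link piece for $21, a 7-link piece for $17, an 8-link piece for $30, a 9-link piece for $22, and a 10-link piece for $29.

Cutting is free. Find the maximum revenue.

Consider every possible first cut. r[k] is the best of p[i]+r[k−i] over all sellable i≤k.
r[1] = 3
r[2] = 6  (first piece 1, then r[1]=3)
r[3] = 12
r[4] = 15  (first piece 1, then r[3]=12)
r[5] = 18  (first piece 1, then r[4]=15)
r[6] = 24  (first piece 3, then r[3]=12)
r[7] = 27  (first piece 1, then r[6]=24)
r[8] = 30  (first piece 1, then r[7]=27)
r[9] = 36  (first piece 3, then r[6]=24)
r[10] = 39  (first piece 1, then r[9]=36)
One optimal cutting: 3 + 3 + 3 + 1 → $12 + $12 + $12 + $3 = $39.

39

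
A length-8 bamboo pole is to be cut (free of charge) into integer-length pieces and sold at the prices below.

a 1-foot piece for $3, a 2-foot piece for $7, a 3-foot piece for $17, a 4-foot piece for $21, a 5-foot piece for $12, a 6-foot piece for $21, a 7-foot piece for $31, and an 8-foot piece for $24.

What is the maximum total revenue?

Consider every possible first cut. R[k] is the best of p[i]+R[k−i] over all sellable i≤k.
R[1] = 3
R[2] = 7
R[3] = 17
R[4] = 21
R[5] = 24  (first piece 1, then R[4]=21)
R[6] = 34  (first piece 3, then R[3]=17)
R[7] = 38  (first piece 3, then R[4]=21)
R[8] = 42  (first piece 4, then R[4]=21)
One optimal cutting: 4 + 4 → $21 + $21 = $42.

42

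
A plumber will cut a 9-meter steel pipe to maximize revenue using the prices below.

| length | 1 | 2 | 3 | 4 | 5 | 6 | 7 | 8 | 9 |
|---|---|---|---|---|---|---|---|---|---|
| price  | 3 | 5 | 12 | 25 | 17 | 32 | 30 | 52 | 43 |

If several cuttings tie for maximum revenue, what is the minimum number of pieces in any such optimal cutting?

2

Let r[k] be the best obtainable value from length k. For each k, try every first piece i and keep the best of price[i] + r[k−i].
r[1] = 3
r[2] = 6  (first piece 1, then r[1]=3)
r[3] = 12
r[4] = 25
r[5] = 28  (first piece 1, then r[4]=25)
r[6] = 32
r[7] = 37  (first piece 3, then r[4]=25)
r[8] = 52
r[9] = 55  (first piece 1, then r[8]=52)
Maximum revenue is $55.
Now minimize piece count subject to staying optimal: for each k, pieces[k] = 1 + min over i with p[i]+r[k−i]=r[k] of pieces[k−i].
pieces[6] = 1
pieces[7] = 2
pieces[8] = 1
pieces[9] = 2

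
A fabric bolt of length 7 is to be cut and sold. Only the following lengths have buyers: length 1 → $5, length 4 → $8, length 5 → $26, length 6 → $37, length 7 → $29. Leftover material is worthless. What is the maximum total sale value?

Consider every possible first cut. best[k] is the best of p[i]+best[k−i] over all sellable i≤k.
best[1] = 5
best[2] = 10  (first piece 1, then best[1]=5)
best[3] = 15  (first piece 1, then best[2]=10)
best[4] = max(5+15, 8+0) = 20
best[5] = max(5+20, 8+5, 26+0) = 26
best[6] = max(5+26, 8+10, 26+5, 37+0) = 37
best[7] = max(5+37, 8+15, 26+10, 37+5, 29+0) = 42
One optimal cutting: 6 + 1 → $42.

42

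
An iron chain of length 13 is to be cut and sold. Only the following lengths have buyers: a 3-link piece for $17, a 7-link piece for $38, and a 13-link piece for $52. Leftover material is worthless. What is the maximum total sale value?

72

Let f[k] be the best obtainable value from length k. For each k, try every first piece i and keep the best of price[i] + f[k−i].
f[1] = 0
f[2] = 0
f[3] = 17
f[4] = 17
f[5] = 17
f[6] = 34  (first piece 3, then f[3]=17)
f[7] = max(17+17, 38+0) = 38
f[8] = max(17+17, 38+0) = 38
f[9] = max(17+34, 38+0) = 51
f[10] = max(17+38, 38+17) = 55
f[11] = max(17+38, 38+17) = 55
f[12] = max(17+51, 38+17) = 68
f[13] = max(17+55, 38+34, 52+0) = 72
One optimal cutting: 7 + 3 + 3 → $72.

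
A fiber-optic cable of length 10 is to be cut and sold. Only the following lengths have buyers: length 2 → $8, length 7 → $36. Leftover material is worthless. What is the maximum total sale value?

44

Let f[k] be the best obtainable value from length k. For each k, try every first piece i and keep the best of price[i] + f[k−i].
f[1] = 0
f[2] = 8
f[3] = 8
f[4] = 16  (first piece 2, then f[2]=8)
f[5] = 16
f[6] = 24  (first piece 2, then f[4]=16)
f[7] = 36
f[8] = 36
f[9] = 44  (first piece 2, then f[7]=36)
f[10] = 44
One optimal cutting: pieces 7 + 2 with 1 meter of scrap → $44.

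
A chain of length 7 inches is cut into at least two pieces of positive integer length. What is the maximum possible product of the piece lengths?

12

Define f[k] = max over 1≤i<k of i · max(k−i, f[k−i]); the inner max lets the remainder stay uncut if that's better.
f[2] = 1×max(1,0) = 1×1 = 1
f[3] = 1×max(2,1) = 1×2 = 2
f[4] = 2×max(2,1) = 2×2 = 4
f[5] = 2×max(3,2) = 2×3 = 6
f[6] = 3×max(3,2) = 3×3 = 9
f[7] = 2×max(5,6) = 2×6 = 12
One optimal split: 3 + 2 + 2; product 3×2×2 = 12.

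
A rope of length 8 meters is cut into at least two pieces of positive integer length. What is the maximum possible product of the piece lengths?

Let f[k] be the best product for length k (with at least one cut). For each first piece i, the rest contributes max(k−i, f[k−i]).
Small cases: f[2]=1, f[3]=2.
f[4] = max(1×3, 2×2, 3×1) = 4
f[5] = max(1×4, 2×3, 3×2, 4×1) = 6
f[6] = max(1×6, 2×4, 3×3, 4×2, 5×1) = 9
f[7] = max(1×9, 2×6, 3×4, 4×3, 5×2, 6×1) = 12
f[8] = max(1×12, 2×9, 3×6, …, 6×2, 7×1) = 18
One optimal split: 3 + 3 + 2; product 3×3×2 = 18.

18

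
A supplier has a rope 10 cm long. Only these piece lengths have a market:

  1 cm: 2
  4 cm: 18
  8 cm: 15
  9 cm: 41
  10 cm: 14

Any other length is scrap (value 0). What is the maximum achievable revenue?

43

Let best[k] be the best obtainable value from length k. For each k, try every first piece i and keep the best of price[i] + best[k−i].
best[1] = 2
best[2] = 4  (first piece 1, then best[1]=2)
best[3] = 6  (first piece 1, then best[2]=4)
best[4] = 18
best[5] = 20  (first piece 1, then best[4]=18)
best[6] = 22  (first piece 1, then best[5]=20)
best[7] = 24  (first piece 1, then best[6]=22)
best[8] = 36  (first piece 4, then best[4]=18)
best[9] = 41
best[10] = 43  (first piece 1, then best[9]=41)
One optimal cutting: 9 + 1 → 43.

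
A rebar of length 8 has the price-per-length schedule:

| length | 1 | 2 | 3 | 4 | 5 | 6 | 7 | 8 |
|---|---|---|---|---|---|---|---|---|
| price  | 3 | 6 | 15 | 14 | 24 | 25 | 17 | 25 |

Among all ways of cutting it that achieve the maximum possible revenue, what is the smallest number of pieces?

2

Build r[k] bottom-up: r[k] = max over allowed piece i of (p[i] + r[k−i]).
r[1] = 3
r[2] = max(3+3, 6+0) = 6
r[3] = max(3+6, 6+3, 15+0) = 15
r[4] = max(3+15, 6+6, 15+3, 14+0) = 18
r[5] = max(3+18, 6+15, 15+6, 14+3, 24+0) = 24
r[6] = max(3+24, 6+18, 15+15, 14+6, 24+3, 25+0) = 30
r[7] = max(3+30, 6+24, 15+18, …, 25+3, 17+0) = 33
r[8] = max(3+33, 6+30, 15+24, …, 17+3, 25+0) = 39
Maximum revenue is ₹39.
Now minimize piece count subject to staying optimal: for each k, pieces[k] = 1 + min over i with p[i]+r[k−i]=r[k] of pieces[k−i].
pieces[5] = 1
pieces[6] = 2
pieces[7] = 3
pieces[8] = 2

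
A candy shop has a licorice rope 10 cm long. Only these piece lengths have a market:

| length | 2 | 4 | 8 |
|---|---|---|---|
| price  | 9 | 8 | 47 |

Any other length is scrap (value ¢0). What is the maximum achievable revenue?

Consider every possible first cut. r[k] is the best of p[i]+r[k−i] over all sellable i≤k.
r[1] = 0
r[2] = 9
r[3] = 9
r[4] = 18  (first piece 2, then r[2]=9)
r[5] = 18
r[6] = 27  (first piece 2, then r[4]=18)
r[7] = 27
r[8] = 47
r[9] = 47
r[10] = 56  (first piece 2, then r[8]=47)
One optimal cutting: 8 + 2 → ¢56.

56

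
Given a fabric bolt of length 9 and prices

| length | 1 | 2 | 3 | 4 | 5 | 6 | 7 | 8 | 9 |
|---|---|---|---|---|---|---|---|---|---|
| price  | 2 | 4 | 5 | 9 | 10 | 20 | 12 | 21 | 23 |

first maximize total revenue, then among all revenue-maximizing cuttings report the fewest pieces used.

3

Build r[k] bottom-up: r[k] = max over allowed piece i of (p[i] + r[k−i]).
r[1] = 2
r[2] = max(2+2, 4+0) = 4
r[3] = max(2+4, 4+2, 5+0) = 6
r[4] = max(2+6, 4+4, 5+2, 9+0) = 9
r[5] = max(2+9, 4+6, 5+4, 9+2, 10+0) = 11
r[6] = max(2+11, 4+9, 5+6, 9+4, 10+2, 20+0) = 20
r[7] = max(2+20, 4+11, 5+9, …, 20+2, 12+0) = 22
r[8] = max(2+22, 4+20, 5+11, …, 12+2, 21+0) = 24
r[9] = max(2+24, 4+22, 5+20, …, 21+2, 23+0) = 26
Maximum revenue is $26.
Now minimize piece count subject to staying optimal: for each k, pieces[k] = 1 + min over i with p[i]+r[k−i]=r[k] of pieces[k−i].
pieces[6] = 1
pieces[7] = 2
pieces[8] = 2
pieces[9] = 3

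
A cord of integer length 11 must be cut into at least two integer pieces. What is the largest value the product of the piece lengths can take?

54

Define f[k] = max over 1≤i<k of i · max(k−i, f[k−i]); the inner max lets the remainder stay uncut if that's better.
f[2] = 1*max(1,0) = 1*1 = 1
f[3] = 1*max(2,1) = 1*2 = 2
f[4] = 2*max(2,1) = 2*2 = 4
f[5] = 2*max(3,2) = 2*3 = 6
f[6] = 3*max(3,2) = 3*3 = 9
f[7] = 2*max(5,6) = 2*6 = 12
f[8] = 2*max(6,9) = 2*9 = 18
f[9] = 3*max(6,9) = 3*9 = 27
f[10] = 2*max(8,18) = 2*18 = 36
f[11] = 2*max(9,27) = 2*27 = 54
One optimal split: 3 + 3 + 3 + 2; product 3*3*3*2 = 54.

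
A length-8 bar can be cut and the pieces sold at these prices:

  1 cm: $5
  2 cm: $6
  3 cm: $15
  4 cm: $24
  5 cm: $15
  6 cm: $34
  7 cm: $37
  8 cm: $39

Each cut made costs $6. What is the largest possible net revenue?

42

Consider every possible first cut. v[k] is the best of p[i]+v[k−i] over all sellable i≤k, charging 6 whenever i<k.
v[1] = 5
v[2] = 6
v[3] = 15
v[4] = 24
v[5] = 23  (first piece 1, then v[4]=24)
v[6] = 34
v[7] = 37
v[8] = 42  (first piece 4, then v[4]=24)
One optimal plan: pieces 4 + 4 (1 cut) → $48 − $6 = $42.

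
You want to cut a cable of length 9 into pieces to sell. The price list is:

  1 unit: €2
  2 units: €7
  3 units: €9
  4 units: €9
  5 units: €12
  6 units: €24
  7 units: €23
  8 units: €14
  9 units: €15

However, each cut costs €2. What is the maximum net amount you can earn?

31

Build v[k] bottom-up: v[k] = max over allowed piece i of (p[i] + v[k−i]) − 2 per cut.
v[1] = 2
v[2] = max(2+2-2, 7+0) = 7
v[3] = max(2+7-2, 7+2-2, 9+0) = 9
v[4] = max(2+9-2, 7+7-2, 9+2-2, 9+0) = 12
v[5] = max(2+12-2, 7+9-2, 9+7-2, 9+2-2, 12+0) = 14
v[6] = max(2+14-2, 7+12-2, 9+9-2, 9+7-2, 12+2-2, 24+0) = 24
v[7] = max(2+24-2, 7+14-2, 9+12-2, …, 24+2-2, 23+0) = 24
v[8] = max(2+24-2, 7+24-2, 9+14-2, …, 23+2-2, 14+0) = 29
v[9] = max(2+29-2, 7+24-2, 9+24-2, …, 14+2-2, 15+0) = 31
One optimal plan: pieces 6 + 3 (1 cut) → €33 − €2 = €31.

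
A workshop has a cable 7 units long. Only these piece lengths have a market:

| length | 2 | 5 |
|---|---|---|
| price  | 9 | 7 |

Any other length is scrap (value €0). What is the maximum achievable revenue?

27

Let r[k] be the best obtainable value from length k. For each k, try every first piece i and keep the best of price[i] + r[k−i].
r[1] = 0
r[2] = 9
r[3] = 9
r[4] = 18  (first piece 2, then r[2]=9)
r[5] = max(9+9, 7+0) = 18
r[6] = max(9+18, 7+0) = 27
r[7] = max(9+18, 7+9) = 27
One optimal cutting: pieces 2 + 2 + 2 with 1 unit of scrap → €27.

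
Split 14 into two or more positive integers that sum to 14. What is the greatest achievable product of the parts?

162

Define f[k] = max over 1≤i<k of i · max(k−i, f[k−i]); the inner max lets the remainder stay uncut if that's better.
Small cases: f[2]=1, f[3]=2, f[4]=4, f[5]=6, f[6]=9, f[7]=12.
f[8] = max(1×12, 2×9, 3×6, …, 6×2, 7×1) = 18
f[9] = max(1×18, 2×12, 3×9, …, 7×2, 8×1) = 27
f[10] = max(1×27, 2×18, 3×12, …, 8×2, 9×1) = 36
f[11] = max(1×36, 2×27, 3×18, …, 9×2, 10×1) = 54
f[12] = max(1×54, 2×36, 3×27, …, 10×2, 11×1) = 81
f[13] = max(1×81, 2×54, 3×36, …, 11×2, 12×1) = 108
f[14] = max(1×108, 2×81, 3×54, …, 12×2, 13×1) = 162
One optimal split: 3 + 3 + 3 + 3 + 2; product 3×3×3×3×2 = 162.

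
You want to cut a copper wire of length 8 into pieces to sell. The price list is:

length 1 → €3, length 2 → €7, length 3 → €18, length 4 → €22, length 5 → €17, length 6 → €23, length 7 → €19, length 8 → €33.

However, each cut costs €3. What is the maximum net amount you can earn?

41

Consider every possible first cut. net[k] is the best of p[i]+net[k−i] over all sellable i≤k, charging 3 whenever i<k.
net[1] = 3
net[2] = max(3+3-3, 7+0) = 7
net[3] = max(3+7-3, 7+3-3, 18+0) = 18
net[4] = max(3+18-3, 7+7-3, 18+3-3, 22+0) = 22
net[5] = max(3+22-3, 7+18-3, 18+7-3, 22+3-3, 17+0) = 22
net[6] = max(3+22-3, 7+22-3, 18+18-3, 22+7-3, 17+3-3, 23+0) = 33
net[7] = max(3+33-3, 7+22-3, 18+22-3, …, 23+3-3, 19+0) = 37
net[8] = max(3+37-3, 7+33-3, 18+22-3, …, 19+3-3, 33+0) = 41
One optimal plan: pieces 4 + 4 (1 cut) → €44 − €3 = €41.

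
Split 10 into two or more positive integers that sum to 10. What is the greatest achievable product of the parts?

36

Define prod[k] = max over 1≤i<k of i · max(k−i, prod[k−i]); the inner max lets the remainder stay uncut if that's better.
Small cases: prod[2]=1, prod[3]=2, prod[4]=4, prod[5]=6.
prod[6] = 3×max(3,2) = 3×3 = 9
prod[7] = 2×max(5,6) = 2×6 = 12
prod[8] = 2×max(6,9) = 2×9 = 18
prod[9] = 3×max(6,9) = 3×9 = 27
prod[10] = 2×max(8,18) = 2×18 = 36
One optimal split: 3 + 3 + 2 + 2; product 3×3×2×2 = 36.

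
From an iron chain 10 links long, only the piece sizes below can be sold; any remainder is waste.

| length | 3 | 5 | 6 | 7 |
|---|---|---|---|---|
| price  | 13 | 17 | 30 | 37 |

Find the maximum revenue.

Let best[k] be the best obtainable value from length k. For each k, try every first piece i and keep the best of price[i] + best[k−i].
best[1] = 0
best[2] = 0
best[3] = 13
best[4] = 13
best[5] = max(13+0, 17+0) = 17
best[6] = max(13+13, 17+0, 30+0) = 30
best[7] = max(13+13, 17+0, 30+0, 37+0) = 37
best[8] = max(13+17, 17+13, 30+0, 37+0) = 37
best[9] = max(13+30, 17+13, 30+13, 37+0) = 43
best[10] = max(13+37, 17+17, 30+13, 37+13) = 50
One optimal cutting: 7 + 3 → $50.

50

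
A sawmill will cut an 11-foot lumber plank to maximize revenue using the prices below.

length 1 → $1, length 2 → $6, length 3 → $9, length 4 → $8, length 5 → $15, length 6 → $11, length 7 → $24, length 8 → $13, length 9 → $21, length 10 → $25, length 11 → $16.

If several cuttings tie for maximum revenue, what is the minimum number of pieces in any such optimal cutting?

Let r[k] be the best obtainable value from length k. For each k, try every first piece i and keep the best of price[i] + r[k−i].
r[1] = 1
r[2] = max(1+1, 6+0) = 6
r[3] = max(1+6, 6+1, 9+0) = 9
r[4] = max(1+9, 6+6, 9+1, 8+0) = 12
r[5] = max(1+12, 6+9, 9+6, 8+1, 15+0) = 15
r[6] = max(1+15, 6+12, 9+9, 8+6, 15+1, 11+0) = 18
r[7] = max(1+18, 6+15, 9+12, …, 11+1, 24+0) = 24
r[8] = max(1+24, 6+18, 9+15, …, 24+1, 13+0) = 25
r[9] = max(1+25, 6+24, 9+18, …, 13+1, 21+0) = 30
r[10] = max(1+30, 6+25, 9+24, …, 21+1, 25+0) = 33
r[11] = max(1+33, 6+30, 9+25, …, 25+1, 16+0) = 36
Maximum revenue is $36.
Now minimize piece count subject to staying optimal: for each k, pieces[k] = 1 + min over i with p[i]+r[k−i]=r[k] of pieces[k−i].
pieces[8] = 2
pieces[9] = 2
pieces[10] = 2
pieces[11] = 3

3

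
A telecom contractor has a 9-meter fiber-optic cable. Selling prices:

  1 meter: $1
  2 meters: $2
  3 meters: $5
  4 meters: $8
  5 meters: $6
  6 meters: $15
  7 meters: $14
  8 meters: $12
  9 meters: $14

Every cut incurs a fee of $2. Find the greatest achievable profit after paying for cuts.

Consider every possible first cut. r[k] is the best of p[i]+r[k−i] over all sellable i≤k, charging 2 whenever i<k.
r[1] = 1
r[2] = max(1+1-2, 2+0) = 2
r[3] = max(1+2-2, 2+1-2, 5+0) = 5
r[4] = max(1+5-2, 2+2-2, 5+1-2, 8+0) = 8
r[5] = max(1+8-2, 2+5-2, 5+2-2, 8+1-2, 6+0) = 7
r[6] = max(1+7-2, 2+8-2, 5+5-2, 8+2-2, 6+1-2, 15+0) = 15
r[7] = max(1+15-2, 2+7-2, 5+8-2, …, 15+1-2, 14+0) = 14
r[8] = max(1+14-2, 2+15-2, 5+7-2, …, 14+1-2, 12+0) = 15
r[9] = max(1+15-2, 2+14-2, 5+15-2, …, 12+1-2, 14+0) = 18
One optimal plan: pieces 6 + 3 (1 cut) → $20 − $2 = $18.

18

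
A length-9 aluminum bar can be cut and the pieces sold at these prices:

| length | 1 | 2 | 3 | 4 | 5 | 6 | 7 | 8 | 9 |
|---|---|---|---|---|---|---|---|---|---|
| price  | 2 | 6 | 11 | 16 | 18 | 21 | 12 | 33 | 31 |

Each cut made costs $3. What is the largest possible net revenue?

Let r[k] be the best obtainable value from length k. For each k, try every first piece i and keep the best of price[i] + r[k−i] minus the 3 cut fee when i<k.
r[1] = 2
r[2] = max(2+2-3, 6+0) = 6
r[3] = max(2+6-3, 6+2-3, 11+0) = 11
r[4] = max(2+11-3, 6+6-3, 11+2-3, 16+0) = 16
r[5] = max(2+16-3, 6+11-3, 11+6-3, 16+2-3, 18+0) = 18
r[6] = max(2+18-3, 6+16-3, 11+11-3, 16+6-3, 18+2-3, 21+0) = 21
r[7] = max(2+21-3, 6+18-3, 11+16-3, …, 21+2-3, 12+0) = 24
r[8] = max(2+24-3, 6+21-3, 11+18-3, …, 12+2-3, 33+0) = 33
r[9] = max(2+33-3, 6+24-3, 11+21-3, …, 33+2-3, 31+0) = 32
One optimal plan: pieces 8 + 1 (1 cut) → $35 − $3 = $32.

32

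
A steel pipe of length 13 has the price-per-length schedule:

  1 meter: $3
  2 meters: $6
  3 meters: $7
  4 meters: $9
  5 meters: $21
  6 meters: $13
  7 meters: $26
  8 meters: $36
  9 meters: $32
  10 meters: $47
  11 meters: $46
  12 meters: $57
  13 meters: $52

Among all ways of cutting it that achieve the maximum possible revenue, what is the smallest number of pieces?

2

Consider every possible first cut. r[k] is the best of p[i]+r[k−i] over all sellable i≤k.
r[1] = 3
r[2] = max(3+3, 6+0) = 6
r[3] = max(3+6, 6+3, 7+0) = 9
r[4] = max(3+9, 6+6, 7+3, 9+0) = 12
r[5] = max(3+12, 6+9, 7+6, 9+3, 21+0) = 21
r[6] = max(3+21, 6+12, 7+9, 9+6, 21+3, 13+0) = 24
r[7] = max(3+24, 6+21, 7+12, …, 13+3, 26+0) = 27
r[8] = max(3+27, 6+24, 7+21, …, 26+3, 36+0) = 36
r[9] = max(3+36, 6+27, 7+24, …, 36+3, 32+0) = 39
r[10] = max(3+39, 6+36, 7+27, …, 32+3, 47+0) = 47
r[11] = max(3+47, 6+39, 7+36, …, 47+3, 46+0) = 50
r[12] = max(3+50, 6+47, 7+39, …, 46+3, 57+0) = 57
r[13] = max(3+57, 6+50, 7+47, …, 57+3, 52+0) = 60
Maximum revenue is $60.
Now minimize piece count subject to staying optimal: for each k, pieces[k] = 1 + min over i with p[i]+r[k−i]=r[k] of pieces[k−i].
pieces[10] = 1
pieces[11] = 2
pieces[12] = 1
pieces[13] = 2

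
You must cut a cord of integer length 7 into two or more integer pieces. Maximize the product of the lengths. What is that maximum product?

12

Let P[k] be the best product for length k (with at least one cut). For each first piece i, the rest contributes max(k−i, P[k−i]).
Small cases: P[2]=1.
P[3] = 1*max(2,1) = 1*2 = 2
P[4] = 2*max(2,1) = 2*2 = 4
P[5] = 2*max(3,2) = 2*3 = 6
P[6] = 3*max(3,2) = 3*3 = 9
P[7] = 2*max(5,6) = 2*6 = 12
One optimal split: 3 + 2 + 2; product 3*2*2 = 12.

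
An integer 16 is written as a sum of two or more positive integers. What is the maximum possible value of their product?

Let m[k] be the best product for length k (with at least one cut). For each first piece i, the rest contributes max(k−i, m[k−i]).
Small cases: m[2]=1, m[3]=2, m[4]=4, m[5]=6, m[6]=9, m[7]=12, m[8]=18, m[9]=27, m[10]=36.
m[11] = max(1×36, 2×27, 3×18, …, 9×2, 10×1) = 54
m[12] = max(1×54, 2×36, 3×27, …, 10×2, 11×1) = 81
m[13] = max(1×81, 2×54, 3×36, …, 11×2, 12×1) = 108
m[14] = max(1×108, 2×81, 3×54, …, 12×2, 13×1) = 162
m[15] = max(1×162, 2×108, 3×81, …, 13×2, 14×1) = 243
m[16] = max(1×243, 2×162, 3×108, …, 14×2, 15×1) = 324
One optimal split: 3 + 3 + 3 + 3 + 2 + 2; product 3×3×3×3×2×2 = 324.

324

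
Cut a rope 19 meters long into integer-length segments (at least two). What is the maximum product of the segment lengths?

972

Define m[k] = max over 1≤i<k of i · max(k−i, m[k−i]); the inner max lets the remainder stay uncut if that's better.
m[2] = 1*max(1,0) = 1*1 = 1
m[3] = max(1*2, 2*1) = 2
m[4] = max(1*3, 2*2, 3*1) = 4
m[5] = max(1*4, 2*3, 3*2, 4*1) = 6
m[6] = max(1*6, 2*4, 3*3, 4*2, 5*1) = 9
m[7] = max(1*9, 2*6, 3*4, 4*3, 5*2, 6*1) = 12
m[8] = max(1*12, 2*9, 3*6, …, 6*2, 7*1) = 18
m[9] = max(1*18, 2*12, 3*9, …, 7*2, 8*1) = 27
m[10] = max(1*27, 2*18, 3*12, …, 8*2, 9*1) = 36
m[11] = max(1*36, 2*27, 3*18, …, 9*2, 10*1) = 54
m[12] = max(1*54, 2*36, 3*27, …, 10*2, 11*1) = 81
m[13] = max(1*81, 2*54, 3*36, …, 11*2, 12*1) = 108
m[14] = max(1*108, 2*81, 3*54, …, 12*2, 13*1) = 162
m[15] = max(1*162, 2*108, 3*81, …, 13*2, 14*1) = 243
m[16] = max(1*243, 2*162, 3*108, …, 14*2, 15*1) = 324
m[17] = max(1*324, 2*243, 3*162, …, 15*2, 16*1) = 486
m[18] = max(1*486, 2*324, 3*243, …, 16*2, 17*1) = 729
m[19] = max(1*729, 2*486, 3*324, …, 17*2, 18*1) = 972
One optimal split: 3 + 3 + 3 + 3 + 3 + 2 + 2; product 3*3*3*3*3*2*2 = 972.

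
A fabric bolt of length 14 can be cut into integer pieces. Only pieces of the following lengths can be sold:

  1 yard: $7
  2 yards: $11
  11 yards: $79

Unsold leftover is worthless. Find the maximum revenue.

100

Build r[k] bottom-up: r[k] = max over allowed piece i of (p[i] + r[k−i]).
r[1] = 7
r[2] = max(7+7, 11+0) = 14
r[3] = max(7+14, 11+7) = 21
r[4] = max(7+21, 11+14) = 28
r[5] = max(7+28, 11+21) = 35
r[6] = max(7+35, 11+28) = 42
r[7] = max(7+42, 11+35) = 49
r[8] = max(7+49, 11+42) = 56
r[9] = max(7+56, 11+49) = 63
r[10] = max(7+63, 11+56) = 70
r[11] = max(7+70, 11+63, 79+0) = 79
r[12] = max(7+79, 11+70, 79+7) = 86
r[13] = max(7+86, 11+79, 79+14) = 93
r[14] = max(7+93, 11+86, 79+21) = 100
One optimal cutting: 11 + 1 + 1 + 1 → $100.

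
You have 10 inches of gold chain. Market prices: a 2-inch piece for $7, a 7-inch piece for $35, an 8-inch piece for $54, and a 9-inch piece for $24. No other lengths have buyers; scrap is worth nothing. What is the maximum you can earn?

61

Let r[k] be the best obtainable value from length k. For each k, try every first piece i and keep the best of price[i] + r[k−i].
r[1] = 0
r[2] = 7
r[3] = 7
r[4] = 14  (first piece 2, then r[2]=7)
r[5] = 14
r[6] = 21  (first piece 2, then r[4]=14)
r[7] = max(7+14, 35+0) = 35
r[8] = max(7+21, 35+0, 54+0) = 54
r[9] = max(7+35, 35+7, 54+0, 24+0) = 54
r[10] = max(7+54, 35+7, 54+7, 24+0) = 61
One optimal cutting: 8 + 2 → $61.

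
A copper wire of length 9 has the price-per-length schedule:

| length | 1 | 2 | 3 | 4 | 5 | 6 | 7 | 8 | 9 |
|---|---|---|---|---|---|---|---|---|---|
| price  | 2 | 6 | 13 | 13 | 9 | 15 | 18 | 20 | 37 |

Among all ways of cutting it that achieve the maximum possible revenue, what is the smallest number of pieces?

3

Build r[k] bottom-up: r[k] = max over allowed piece i of (p[i] + r[k−i]).
r[1] = 2
r[2] = 6
r[3] = 13
r[4] = 15  (first piece 1, then r[3]=13)
r[5] = 19  (first piece 2, then r[3]=13)
r[6] = 26  (first piece 3, then r[3]=13)
r[7] = 28  (first piece 1, then r[6]=26)
r[8] = 32  (first piece 2, then r[6]=26)
r[9] = 39  (first piece 3, then r[6]=26)
Maximum revenue is €39.
Now minimize piece count subject to staying optimal: for each k, pieces[k] = 1 + min over i with p[i]+r[k−i]=r[k] of pieces[k−i].
pieces[6] = 2
pieces[7] = 3
pieces[8] = 3
pieces[9] = 3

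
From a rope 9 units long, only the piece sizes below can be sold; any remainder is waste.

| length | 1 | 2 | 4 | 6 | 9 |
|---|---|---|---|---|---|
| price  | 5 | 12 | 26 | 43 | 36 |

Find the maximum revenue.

60

Consider every possible first cut. r[k] is the best of p[i]+r[k−i] over all sellable i≤k.
r[1] = 5
r[2] = max(5+5, 12+0) = 12
r[3] = max(5+12, 12+5) = 17
r[4] = max(5+17, 12+12, 26+0) = 26
r[5] = max(5+26, 12+17, 26+5) = 31
r[6] = max(5+31, 12+26, 26+12, 43+0) = 43
r[7] = max(5+43, 12+31, 26+17, 43+5) = 48
r[8] = max(5+48, 12+43, 26+26, 43+12) = 55
r[9] = max(5+55, 12+48, 26+31, 43+17, 36+0) = 60
One optimal cutting: 6 + 2 + 1 → 60.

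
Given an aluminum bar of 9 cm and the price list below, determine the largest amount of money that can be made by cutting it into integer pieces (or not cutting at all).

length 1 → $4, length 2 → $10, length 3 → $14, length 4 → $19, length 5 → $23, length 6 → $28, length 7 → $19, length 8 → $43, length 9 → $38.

47

Build r[k] bottom-up: r[k] = max over allowed piece i of (p[i] + r[k−i]).
r[1] = 4
r[2] = max(4+4, 10+0) = 10
r[3] = max(4+10, 10+4, 14+0) = 14
r[4] = max(4+14, 10+10, 14+4, 19+0) = 20
r[5] = max(4+20, 10+14, 14+10, 19+4, 23+0) = 24
r[6] = max(4+24, 10+20, 14+14, 19+10, 23+4, 28+0) = 30
r[7] = max(4+30, 10+24, 14+20, …, 28+4, 19+0) = 34
r[8] = max(4+34, 10+30, 14+24, …, 19+4, 43+0) = 43
r[9] = max(4+43, 10+34, 14+30, …, 43+4, 38+0) = 47
One optimal cutting: 8 + 1 → $43 + $4 = $47.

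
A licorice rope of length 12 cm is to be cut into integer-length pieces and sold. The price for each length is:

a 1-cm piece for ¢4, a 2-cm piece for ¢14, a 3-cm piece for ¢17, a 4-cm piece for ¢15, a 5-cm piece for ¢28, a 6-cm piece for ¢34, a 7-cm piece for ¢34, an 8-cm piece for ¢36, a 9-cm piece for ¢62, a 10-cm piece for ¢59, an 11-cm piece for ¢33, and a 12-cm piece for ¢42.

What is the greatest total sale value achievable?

84

Let R[k] be the best obtainable value from length k. For each k, try every first piece i and keep the best of price[i] + R[k−i].
R[1] = 4
R[2] = 14
R[3] = 18  (first piece 1, then R[2]=14)
R[4] = 28  (first piece 2, then R[2]=14)
R[5] = 32  (first piece 1, then R[4]=28)
R[6] = 42  (first piece 2, then R[4]=28)
R[7] = 46  (first piece 1, then R[6]=42)
R[8] = 56  (first piece 2, then R[6]=42)
R[9] = 62
R[10] = 70  (first piece 2, then R[8]=56)
R[11] = 76  (first piece 2, then R[9]=62)
R[12] = 84  (first piece 2, then R[10]=70)
One optimal cutting: 2 + 2 + 2 + 2 + 2 + 2 → ¢14 + ¢14 + ¢14 + ¢14 + ¢14 + ¢14 = ¢84.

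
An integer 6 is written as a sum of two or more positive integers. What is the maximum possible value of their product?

9

Define g[k] = max over 1≤i<k of i · max(k−i, g[k−i]); the inner max lets the remainder stay uncut if that's better.
g[2] = 1×max(1,0) = 1×1 = 1
g[3] = max(1×2, 2×1) = 2
g[4] = max(1×3, 2×2, 3×1) = 4
g[5] = max(1×4, 2×3, 3×2, 4×1) = 6
g[6] = max(1×6, 2×4, 3×3, 4×2, 5×1) = 9
One optimal split: 3 + 3; product 3×3 = 9.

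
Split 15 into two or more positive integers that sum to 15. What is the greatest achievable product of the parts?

243

Let prod[k] be the best product for length k (with at least one cut). For each first piece i, the rest contributes max(k−i, prod[k−i]).
prod[2] = 1·max(1,0) = 1·1 = 1
prod[3] = max(1·2, 2·1) = 2
prod[4] = max(1·3, 2·2, 3·1) = 4
prod[5] = max(1·4, 2·3, 3·2, 4·1) = 6
prod[6] = max(1·6, 2·4, 3·3, 4·2, 5·1) = 9
prod[7] = max(1·9, 2·6, 3·4, 4·3, 5·2, 6·1) = 12
prod[8] = max(1·12, 2·9, 3·6, …, 6·2, 7·1) = 18
prod[9] = max(1·18, 2·12, 3·9, …, 7·2, 8·1) = 27
prod[10] = max(1·27, 2·18, 3·12, …, 8·2, 9·1) = 36
prod[11] = max(1·36, 2·27, 3·18, …, 9·2, 10·1) = 54
prod[12] = max(1·54, 2·36, 3·27, …, 10·2, 11·1) = 81
prod[13] = max(1·81, 2·54, 3·36, …, 11·2, 12·1) = 108
prod[14] = max(1·108, 2·81, 3·54, …, 12·2, 13·1) = 162
prod[15] = max(1·162, 2·108, 3·81, …, 13·2, 14·1) = 243
One optimal split: 3 + 3 + 3 + 3 + 3; product 3·3·3·3·3 = 243.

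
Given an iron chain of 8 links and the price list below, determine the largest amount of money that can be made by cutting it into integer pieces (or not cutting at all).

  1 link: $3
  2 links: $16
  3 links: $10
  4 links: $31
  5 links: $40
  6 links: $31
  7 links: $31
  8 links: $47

Build v[k] bottom-up: v[k] = max over allowed piece i of (p[i] + v[k−i]).
v[1] = 3
v[2] = max(3+3, 16+0) = 16
v[3] = max(3+16, 16+3, 10+0) = 19
v[4] = max(3+19, 16+16, 10+3, 31+0) = 32
v[5] = max(3+32, 16+19, 10+16, 31+3, 40+0) = 40
v[6] = max(3+40, 16+32, 10+19, 31+16, 40+3, 31+0) = 48
v[7] = max(3+48, 16+40, 10+32, …, 31+3, 31+0) = 56
v[8] = max(3+56, 16+48, 10+40, …, 31+3, 47+0) = 64
One optimal cutting: 2 + 2 + 2 + 2 → $16 + $16 + $16 + $16 = $64.

64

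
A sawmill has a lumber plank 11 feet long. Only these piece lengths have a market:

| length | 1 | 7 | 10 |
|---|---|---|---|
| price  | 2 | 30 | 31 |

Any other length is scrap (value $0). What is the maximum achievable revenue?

Build r[k] bottom-up: r[k] = max over allowed piece i of (p[i] + r[k−i]).
r[1] = 2
r[2] = 4  (first piece 1, then r[1]=2)
r[3] = 6  (first piece 1, then r[2]=4)
r[4] = 8  (first piece 1, then r[3]=6)
r[5] = 10  (first piece 1, then r[4]=8)
r[6] = 12  (first piece 1, then r[5]=10)
r[7] = 30
r[8] = 32  (first piece 1, then r[7]=30)
r[9] = 34  (first piece 1, then r[8]=32)
r[10] = 36  (first piece 1, then r[9]=34)
r[11] = 38  (first piece 1, then r[10]=36)
One optimal cutting: 7 + 1 + 1 + 1 + 1 → $38.

38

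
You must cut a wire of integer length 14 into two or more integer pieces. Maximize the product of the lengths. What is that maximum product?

162

Let prod[k] be the best product for length k (with at least one cut). For each first piece i, the rest contributes max(k−i, prod[k−i]).
Small cases: prod[2]=1, prod[3]=2, prod[4]=4, prod[5]=6, prod[6]=9, prod[7]=12, prod[8]=18.
prod[9] = max(1×18, 2×12, 3×9, …, 7×2, 8×1) = 27
prod[10] = max(1×27, 2×18, 3×12, …, 8×2, 9×1) = 36
prod[11] = max(1×36, 2×27, 3×18, …, 9×2, 10×1) = 54
prod[12] = max(1×54, 2×36, 3×27, …, 10×2, 11×1) = 81
prod[13] = max(1×81, 2×54, 3×36, …, 11×2, 12×1) = 108
prod[14] = max(1×108, 2×81, 3×54, …, 12×2, 13×1) = 162
One optimal split: 3 + 3 + 3 + 3 + 2; product 3×3×3×3×2 = 162.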